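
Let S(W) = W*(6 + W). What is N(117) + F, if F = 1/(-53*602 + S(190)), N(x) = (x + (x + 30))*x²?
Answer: 19276521265/5334 ≈ 3.6139e+6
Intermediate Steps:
N(x) = x²*(30 + 2*x) (N(x) = (x + (30 + x))*x² = (30 + 2*x)*x² = x²*(30 + 2*x))
F = 1/5334 (F = 1/(-53*602 + 190*(6 + 190)) = 1/(-31906 + 190*196) = 1/(-31906 + 37240) = 1/5334 ≈ 0.00018748)
N(117) + F = 2*117²*(15 + 117) + 1/5334 = 2*13689*132 + 1/5334 = 3613896 + 1/5334 = 19276521265/5334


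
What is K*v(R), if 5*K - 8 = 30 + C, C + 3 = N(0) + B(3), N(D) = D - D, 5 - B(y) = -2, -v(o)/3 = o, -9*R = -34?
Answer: -476/5 ≈ -95.200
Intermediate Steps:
R = 34/9 (R = -⅑*(-34) = 34/9 ≈ 3.7778)
v(o) = -3*o
B(y) = 7 (B(y) = 5 - 1*(-2) = 5 + 2 = 7)
N(D) = 0
C = 4 (C = -3 + (0 + 7) = -3 + 7 = 4)
K = 42/5 (K = 8/5 + (30 + 4)/5 = 8/5 + (⅕)*34 = 8/5 + 34/5 = 42/5 ≈ 8.4000)
K*v(R) = 42*(-3*34/9)/5 = (42/5)*(-34/3) = -476/5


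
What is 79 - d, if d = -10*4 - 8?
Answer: 127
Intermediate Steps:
d = -48 (d = -40 - 8 = -48)
79 - d = 79 - 1*(-48) = 79 + 48 = 127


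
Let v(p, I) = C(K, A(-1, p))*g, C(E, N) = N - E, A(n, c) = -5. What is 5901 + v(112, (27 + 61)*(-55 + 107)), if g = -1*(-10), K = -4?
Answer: 5891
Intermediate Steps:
g = 10
v(p, I) = -10 (v(p, I) = (-5 - 1*(-4))*10 = (-5 + 4)*10 = -1*10 = -10)
5901 + v(112, (27 + 61)*(-55 + 107)) = 5901 - 10 = 5891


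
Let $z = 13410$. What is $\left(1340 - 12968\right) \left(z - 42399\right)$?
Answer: $337084092$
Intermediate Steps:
$\left(1340 - 12968\right) \left(z - 42399\right) = \left(1340 - 12968\right) \left(13410 - 42399\right) = \left(-11628\right) \left(-28989\right) = 337084092$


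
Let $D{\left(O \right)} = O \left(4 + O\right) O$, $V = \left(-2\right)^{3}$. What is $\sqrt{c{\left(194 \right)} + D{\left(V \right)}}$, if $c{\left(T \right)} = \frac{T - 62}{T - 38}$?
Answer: $\frac{i \sqrt{43121}}{13} \approx 15.974 i$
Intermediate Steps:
$c{\left(T \right)} = \frac{-62 + T}{-38 + T}$
$V = -8$
$D{\left(O \right)} = O^{2} \left(4 + O\right)$
$\sqrt{c{\left(194 \right)} + D{\left(V \right)}} = \sqrt{\frac{-62 + 194}{-38 + 194} + \left(-8\right)^{2} \left(4 - 8\right)} = \sqrt{\frac{1}{156} \cdot 132 + 64 \left(-4\right)} = \sqrt{\frac{1}{156} \cdot 132 - 256} = \sqrt{\frac{11}{13} - 256} = \sqrt{- \frac{3317}{13}} = \frac{i \sqrt{43121}}{13}$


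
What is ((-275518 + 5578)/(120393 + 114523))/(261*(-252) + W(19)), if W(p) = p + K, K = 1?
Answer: 6135/351049928 ≈ 1.7476e-5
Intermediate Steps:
W(p) = 1 + p (W(p) = p + 1 = 1 + p)
((-275518 + 5578)/(120393 + 114523))/(261*(-252) + W(19)) = ((-275518 + 5578)/(120393 + 114523))/(261*(-252) + (1 + 19)) = (-269940/234916)/(-65772 + 20) = -269940*1/234916/(-65752) = -6135/5339*(-1/65752) = 6135/351049928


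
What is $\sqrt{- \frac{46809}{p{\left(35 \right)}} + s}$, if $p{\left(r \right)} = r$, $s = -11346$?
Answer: $\frac{i \sqrt{317085}}{5} \approx 112.62 i$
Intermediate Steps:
$\sqrt{- \frac{46809}{p{\left(35 \right)}} + s} = \sqrt{- \frac{46809}{35} - 11346} = \sqrt{\left(-46809\right) \frac{1}{35} - 11346} = \sqrt{- \frac{6687}{5} - 11346} = \sqrt{- \frac{63417}{5}} = \frac{i \sqrt{317085}}{5}$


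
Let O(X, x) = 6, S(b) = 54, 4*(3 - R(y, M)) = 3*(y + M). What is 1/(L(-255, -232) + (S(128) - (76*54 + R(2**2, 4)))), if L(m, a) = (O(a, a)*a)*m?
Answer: 1/350913 ≈ 2.8497e-6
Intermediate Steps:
R(y, M) = 3 - 3*M/4 - 3*y/4 (R(y, M) = 3 - 3*(y + M)/4 = 3 - 3*(M + y)/4 = 3 - (3*M + 3*y)/4 = 3 + (-3*M/4 - 3*y/4) = 3 - 3*M/4 - 3*y/4)
L(m, a) = 6*a*m (L(m, a) = (6*a)*m = 6*a*m)
1/(L(-255, -232) + (S(128) - (76*54 + R(2**2, 4)))) = 1/(6*(-232)*(-255) + (54 - (76*54 + (3 - 3/4*4 - 3/4*2**2)))) = 1/(354960 + (54 - (4104 + (3 - 3 - 3/4*4)))) = 1/(354960 + (54 - (4104 + (3 - 3 - 3)))) = 1/(354960 + (54 - (4104 - 3))) = 1/(354960 + (54 - 1*4101)) = 1/(354960 + (54 - 4101)) = 1/(354960 - 4047) = 1/350913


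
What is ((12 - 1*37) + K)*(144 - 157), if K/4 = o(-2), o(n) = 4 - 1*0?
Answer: 117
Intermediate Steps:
o(n) = 4 (o(n) = 4 + 0 = 4)
K = 16 (K = 4*4 = 16)
((12 - 1*37) + K)*(144 - 157) = ((12 - 1*37) + 16)*(144 - 157) = ((12 - 37) + 16)*(-13) = (-25 + 16)*(-13) = -9*(-13) = 117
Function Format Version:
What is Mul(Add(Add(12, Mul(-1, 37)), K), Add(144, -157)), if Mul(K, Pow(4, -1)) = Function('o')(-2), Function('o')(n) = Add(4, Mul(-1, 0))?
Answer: 117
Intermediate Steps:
Function('o')(n) = 4 (Function('o')(n) = Add(4, 0) = 4)
K = 16 (K = Mul(4, 4) = 16)
Mul(Add(Add(12, Mul(-1, 37)), K), Add(144, -157)) = Mul(Add(Add(12, Mul(-1, 37)), 16), Add(144, -157)) = Mul(Add(Add(12, -37), 16), -13) = Mul(Add(-25, 16), -13) = Mul(-9, -13) = 117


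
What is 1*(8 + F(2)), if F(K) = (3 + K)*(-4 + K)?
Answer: -2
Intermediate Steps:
F(K) = (-4 + K)*(3 + K)
1*(8 + F(2)) = 1*(8 + (-12 + 2² - 1*2)) = 1*(8 + (-12 + 4 - 2)) = 1*(8 - 10) = 1*(-2) = -2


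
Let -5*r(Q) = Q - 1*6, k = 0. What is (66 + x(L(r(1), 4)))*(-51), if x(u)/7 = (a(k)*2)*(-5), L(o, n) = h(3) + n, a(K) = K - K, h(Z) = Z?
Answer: -3366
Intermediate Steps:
r(Q) = 6/5 - Q/5 (r(Q) = -(Q - 1*6)/5 = -(Q - 6)/5 = -(-6 + Q)/5 = 6/5 - Q/5)
a(K) = 0
L(o, n) = 3 + n
x(u) = 0 (x(u) = 7*((0*2)*(-5)) = 7*(0*(-5)) = 7*0 = 0)
(66 + x(L(r(1), 4)))*(-51) = (66 + 0)*(-51) = 66*(-51) = -3366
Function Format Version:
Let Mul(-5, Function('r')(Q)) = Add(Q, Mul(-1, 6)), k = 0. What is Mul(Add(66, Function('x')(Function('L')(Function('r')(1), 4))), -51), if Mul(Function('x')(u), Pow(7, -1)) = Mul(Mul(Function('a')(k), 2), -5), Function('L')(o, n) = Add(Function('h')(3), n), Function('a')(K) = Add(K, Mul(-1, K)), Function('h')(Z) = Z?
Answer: -3366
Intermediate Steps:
Function('r')(Q) = Add(Rational(6, 5), Mul(Rational(-1, 5), Q)) (Function('r')(Q) = Mul(Rational(-1, 5), Add(Q, Mul(-1, 6))) = Mul(Rational(-1, 5), Add(Q, -6)) = Mul(Rational(-1, 5), Add(-6, Q)) = Add(Rational(6, 5), Mul(Rational(-1, 5), Q)))
Function('a')(K) = 0
Function('L')(o, n) = Add(3, n)
Function('x')(u) = 0 (Function('x')(u) = Mul(7, Mul(Mul(0, 2), -5)) = Mul(7, Mul(0, -5)) = Mul(7, 0) = 0)
Mul(Add(66, Function('x')(Function('L')(Function('r')(1), 4))), -51) = Mul(Add(66, 0), -51) = Mul(66, -51) = -3366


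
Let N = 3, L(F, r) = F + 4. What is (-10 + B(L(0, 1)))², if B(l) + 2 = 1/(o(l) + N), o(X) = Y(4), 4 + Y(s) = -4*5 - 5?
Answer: 97969/676 ≈ 144.92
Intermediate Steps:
L(F, r) = 4 + F
Y(s) = -29 (Y(s) = -4 + (-4*5 - 5) = -4 + (-20 - 5) = -4 - 25 = -29)
o(X) = -29
B(l) = -53/26 (B(l) = -2 + 1/(-29 + 3) = -2 + 1/(-26) = -2 - 1/26 = -53/26)
(-10 + B(L(0, 1)))² = (-10 - 53/26)² = (-313/26)² = 97969/676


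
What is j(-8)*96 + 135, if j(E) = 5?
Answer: 615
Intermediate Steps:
j(-8)*96 + 135 = 5*96 + 135 = 480 + 135 = 615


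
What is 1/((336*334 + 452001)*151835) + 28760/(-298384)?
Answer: -307980424798327/3195286199031750 ≈ -0.096386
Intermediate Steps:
1/((336*334 + 452001)*151835) + 28760/(-298384) = (1/151835)/(112224 + 452001) + 28760*(-1/298384) = (1/151835)/564225 - 3595/37298 = (1/564225)*(1/151835) - 3595/37298 = 1/85669102875 - 3595/37298 = -307980424798327/3195286199031750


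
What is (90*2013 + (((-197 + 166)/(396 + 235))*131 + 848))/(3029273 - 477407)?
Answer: 38283099/536742482 ≈ 0.071325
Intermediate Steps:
(90*2013 + (((-197 + 166)/(396 + 235))*131 + 848))/(3029273 - 477407) = (181170 + (-31/631*131 + 848))/2551866 = (181170 + (-31*1/631*131 + 848))*(1/2551866) = (181170 + (-31/631*131 + 848))*(1/2551866) = (181170 + (-4061/631 + 848))*(1/2551866) = (181170 + 531027/631)*(1/2551866) = (114849297/631)*(1/2551866) = 38283099/536742482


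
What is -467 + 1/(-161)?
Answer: -75188/161 ≈ -467.01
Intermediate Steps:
-467 + 1/(-161) = -467 - 1/161 = -75188/161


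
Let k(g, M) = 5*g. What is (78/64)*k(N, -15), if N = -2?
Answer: -195/16 ≈ -12.188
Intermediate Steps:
(78/64)*k(N, -15) = (78/64)*(5*(-2)) = (78*(1/64))*(-10) = (39/32)*(-10) = -195/16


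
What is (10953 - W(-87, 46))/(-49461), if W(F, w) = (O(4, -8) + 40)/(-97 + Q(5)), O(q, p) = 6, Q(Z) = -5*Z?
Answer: -668156/3017121 ≈ -0.22145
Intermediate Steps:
W(F, w) = -23/61 (W(F, w) = (6 + 40)/(-97 - 5*5) = 46/(-97 - 25) = 46/(-122) = 46*(-1/122) = -23/61)
(10953 - W(-87, 46))/(-49461) = (10953 - 1*(-23/61))/(-49461) = (10953 + 23/61)*(-1/49461) = (668156/61)*(-1/49461) = -668156/3017121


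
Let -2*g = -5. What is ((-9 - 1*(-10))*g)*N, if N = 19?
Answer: 95/2 ≈ 47.500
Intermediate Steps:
g = 5/2 (g = -½*(-5) = 5/2 ≈ 2.5000)
((-9 - 1*(-10))*g)*N = ((-9 - 1*(-10))*(5/2))*19 = ((-9 + 10)*(5/2))*19 = (1*(5/2))*19 = (5/2)*19 = 95/2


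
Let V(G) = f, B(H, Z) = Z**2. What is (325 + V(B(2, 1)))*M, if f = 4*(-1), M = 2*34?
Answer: 21828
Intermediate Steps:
M = 68
f = -4
V(G) = -4
(325 + V(B(2, 1)))*M = (325 - 4)*68 = 321*68 = 21828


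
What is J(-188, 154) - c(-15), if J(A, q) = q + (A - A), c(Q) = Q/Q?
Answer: 153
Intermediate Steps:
c(Q) = 1
J(A, q) = q (J(A, q) = q + 0 = q)
J(-188, 154) - c(-15) = 154 - 1*1 = 154 - 1 = 153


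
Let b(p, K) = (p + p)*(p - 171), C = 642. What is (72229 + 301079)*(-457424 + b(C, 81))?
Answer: 55003200720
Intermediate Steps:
b(p, K) = 2*p*(-171 + p) (b(p, K) = (2*p)*(-171 + p) = 2*p*(-171 + p))
(72229 + 301079)*(-457424 + b(C, 81)) = (72229 + 301079)*(-457424 + 2*642*(-171 + 642)) = 373308*(-457424 + 2*642*471) = 373308*(-457424 + 604764) = 373308*147340 = 55003200720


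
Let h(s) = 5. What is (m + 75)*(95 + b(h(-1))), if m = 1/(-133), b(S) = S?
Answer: 997400/133 ≈ 7499.3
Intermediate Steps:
m = -1/133 ≈ -0.0075188
(m + 75)*(95 + b(h(-1))) = (-1/133 + 75)*(95 + 5) = (9974/133)*100 = 997400/133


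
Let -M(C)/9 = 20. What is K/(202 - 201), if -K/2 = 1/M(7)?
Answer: 1/90 ≈ 0.011111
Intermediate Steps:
M(C) = -180 (M(C) = -9*20 = -180)
K = 1/90 (K = -2/(-180) = -2*(-1/180) = 1/90 ≈ 0.011111)
K/(202 - 201) = 1/(90*(202 - 201)) = (1/90)/1 = (1/90)*1 = 1/90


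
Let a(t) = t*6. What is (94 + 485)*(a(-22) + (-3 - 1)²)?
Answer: -67164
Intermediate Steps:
a(t) = 6*t
(94 + 485)*(a(-22) + (-3 - 1)²) = (94 + 485)*(6*(-22) + (-3 - 1)²) = 579*(-132 + (-4)²) = 579*(-132 + 16) = 579*(-116) = -67164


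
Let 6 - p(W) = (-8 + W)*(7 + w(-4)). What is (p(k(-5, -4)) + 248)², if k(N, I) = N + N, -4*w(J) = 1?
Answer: 564001/4 ≈ 1.4100e+5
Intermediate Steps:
w(J) = -¼ (w(J) = -¼*1 = -¼)
k(N, I) = 2*N
p(W) = 60 - 27*W/4 (p(W) = 6 - (-8 + W)*(7 - ¼) = 6 - (-8 + W)*27/4 = 6 - (-54 + 27*W/4) = 6 + (54 - 27*W/4) = 60 - 27*W/4)
(p(k(-5, -4)) + 248)² = ((60 - 27*(-5)/2) + 248)² = ((60 - 27/4*(-10)) + 248)² = ((60 + 135/2) + 248)² = (255/2 + 248)² = (751/2)² = 564001/4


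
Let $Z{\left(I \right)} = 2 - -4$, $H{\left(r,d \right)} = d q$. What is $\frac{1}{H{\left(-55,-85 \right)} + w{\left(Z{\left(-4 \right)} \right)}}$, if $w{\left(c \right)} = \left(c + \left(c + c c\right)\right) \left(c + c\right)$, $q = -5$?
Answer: $\frac{1}{1001} \approx 0.000999$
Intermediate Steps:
$H{\left(r,d \right)} = - 5 d$ ($H{\left(r,d \right)} = d \left(-5\right) = - 5 d$)
$Z{\left(I \right)} = 6$ ($Z{\left(I \right)} = 2 + 4 = 6$)
$w{\left(c \right)} = 2 c \left(c^{2} + 2 c\right)$ ($w{\left(c \right)} = \left(c + \left(c + c^{2}\right)\right) 2 c = \left(c^{2} + 2 c\right) 2 c = 2 c \left(c^{2} + 2 c\right)$)
$\frac{1}{H{\left(-55,-85 \right)} + w{\left(Z{\left(-4 \right)} \right)}} = \frac{1}{\left(-5\right) \left(-85\right) + 2 \cdot 6^{2} \left(2 + 6\right)} = \frac{1}{425 + 2 \cdot 36 \cdot 8} = \frac{1}{425 + 576} = \frac{1}{1001}$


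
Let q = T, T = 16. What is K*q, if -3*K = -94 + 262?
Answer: -896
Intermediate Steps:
q = 16
K = -56 (K = -(-94 + 262)/3 = -1/3*168 = -56)
K*q = -56*16 = -896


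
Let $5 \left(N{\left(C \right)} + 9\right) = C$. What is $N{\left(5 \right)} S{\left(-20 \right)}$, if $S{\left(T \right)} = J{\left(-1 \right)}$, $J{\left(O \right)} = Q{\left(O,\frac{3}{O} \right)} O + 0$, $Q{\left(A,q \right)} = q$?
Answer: $-24$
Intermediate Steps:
$N{\left(C \right)} = -9 + \frac{C}{5}$
$J{\left(O \right)} = 3$ ($J{\left(O \right)} = \frac{3}{O} O + 0 = 3 + 0 = 3$)
$S{\left(T \right)} = 3$
$N{\left(5 \right)} S{\left(-20 \right)} = \left(-9 + \frac{1}{5} \cdot 5\right) 3 = \left(-9 + 1\right) 3 = \left(-8\right) 3 = -24$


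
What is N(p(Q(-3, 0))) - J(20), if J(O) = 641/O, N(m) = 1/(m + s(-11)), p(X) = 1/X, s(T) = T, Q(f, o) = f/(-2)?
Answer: -19931/620 ≈ -32.147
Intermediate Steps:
Q(f, o) = -f/2 (Q(f, o) = f*(-½) = -f/2)
N(m) = 1/(-11 + m) (N(m) = 1/(m - 11) = 1/(-11 + m))
N(p(Q(-3, 0))) - J(20) = 1/(-11 + 1/(-½*(-3))) - 641/20 = 1/(-11 + 1/(3/2)) - 641/20 = 1/(-11 + ⅔) - 1*641/20 = 1/(-31/3) - 641/20 = -3/31 - 641/20 = -19931/620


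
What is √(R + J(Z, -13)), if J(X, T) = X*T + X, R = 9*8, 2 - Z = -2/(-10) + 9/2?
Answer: 3*√290/5 ≈ 10.218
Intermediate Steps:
Z = -27/10 (Z = 2 - (-2/(-10) + 9/2) = 2 - (-2*(-⅒) + 9*(½)) = 2 - (⅕ + 9/2) = 2 - 1*47/10 = 2 - 47/10 = -27/10 ≈ -2.7000)
R = 72
J(X, T) = X + T*X (J(X, T) = T*X + X = X + T*X)
√(R + J(Z, -13)) = √(72 - 27*(1 - 13)/10) = √(72 - 27/10*(-12)) = √(72 + 162/5) = √(522/5) = 3*√290/5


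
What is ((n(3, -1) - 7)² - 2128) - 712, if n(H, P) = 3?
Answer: -2824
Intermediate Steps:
((n(3, -1) - 7)² - 2128) - 712 = ((3 - 7)² - 2128) - 712 = ((-4)² - 2128) - 712 = (16 - 2128) - 712 = -2112 - 712 = -2824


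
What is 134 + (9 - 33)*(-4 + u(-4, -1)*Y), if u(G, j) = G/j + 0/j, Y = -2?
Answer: 422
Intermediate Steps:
u(G, j) = G/j (u(G, j) = G/j + 0 = G/j)
134 + (9 - 33)*(-4 + u(-4, -1)*Y) = 134 + (9 - 33)*(-4 - 4/(-1)*(-2)) = 134 - 24*(-4 - 4*(-1)*(-2)) = 134 - 24*(-4 + 4*(-2)) = 134 - 24*(-4 - 8) = 134 - 24*(-12) = 134 + 288 = 422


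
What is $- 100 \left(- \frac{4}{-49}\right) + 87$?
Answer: $\frac{3863}{49} \approx 78.837$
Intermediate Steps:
$- 100 \left(- \frac{4}{-49}\right) + 87 = - 100 \left(\left(-4\right) \left(- \frac{1}{49}\right)\right) + 87 = \left(-100\right) \frac{4}{49} + 87 = - \frac{400}{49} + 87 = \frac{3863}{49}$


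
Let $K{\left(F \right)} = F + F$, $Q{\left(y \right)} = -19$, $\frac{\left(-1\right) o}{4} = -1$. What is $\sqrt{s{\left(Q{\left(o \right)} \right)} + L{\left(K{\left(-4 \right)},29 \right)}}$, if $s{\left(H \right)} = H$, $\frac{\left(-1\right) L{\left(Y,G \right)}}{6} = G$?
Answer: $i \sqrt{193} \approx 13.892 i$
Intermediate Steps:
$o = 4$ ($o = \left(-4\right) \left(-1\right) = 4$)
$K{\left(F \right)} = 2 F$
$L{\left(Y,G \right)} = - 6 G$
$\sqrt{s{\left(Q{\left(o \right)} \right)} + L{\left(K{\left(-4 \right)},29 \right)}} = \sqrt{-19 - 174} = \sqrt{-193} = i \sqrt{193}$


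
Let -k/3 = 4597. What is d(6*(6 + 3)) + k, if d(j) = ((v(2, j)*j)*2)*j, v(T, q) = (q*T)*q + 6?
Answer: 34033425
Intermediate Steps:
v(T, q) = 6 + T*q**2 (v(T, q) = (T*q)*q + 6 = T*q**2 + 6 = 6 + T*q**2)
d(j) = 2*j**2*(6 + 2*j**2) (d(j) = (((6 + 2*j**2)*j)*2)*j = ((j*(6 + 2*j**2))*2)*j = (2*j*(6 + 2*j**2))*j = 2*j**2*(6 + 2*j**2))
k = -13791 (k = -3*4597 = -13791)
d(6*(6 + 3)) + k = 4*(6*(6 + 3))**2*(3 + (6*(6 + 3))**2) - 13791 = 4*(6*9)**2*(3 + (6*9)**2) - 13791 = 4*54**2*(3 + 54**2) - 13791 = 4*2916*(3 + 2916) - 13791 = 4*2916*2919 - 13791 = 34047216 - 13791 = 34033425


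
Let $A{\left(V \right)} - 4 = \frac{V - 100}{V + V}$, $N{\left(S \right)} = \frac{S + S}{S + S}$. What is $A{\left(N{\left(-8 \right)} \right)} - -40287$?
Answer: $\frac{80483}{2} \approx 40242.0$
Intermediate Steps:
$N{\left(S \right)} = 1$ ($N{\left(S \right)} = \frac{2 S}{2 S} = 2 S \frac{1}{2 S} = 1$)
$A{\left(V \right)} = 4 + \frac{-100 + V}{2 V}$ ($A{\left(V \right)} = 4 + \frac{V - 100}{V + V} = 4 + \frac{-100 + V}{2 V}$)
$A{\left(N{\left(-8 \right)} \right)} - -40287 = \left(\frac{9}{2} - \frac{50}{1}\right) - -40287 = \left(\frac{9}{2} - 50\right) + 40287 = - \frac{91}{2} + 40287 = \frac{80483}{2}$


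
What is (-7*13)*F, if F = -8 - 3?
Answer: 1001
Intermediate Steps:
F = -11
(-7*13)*F = -7*13*(-11) = -91*(-11) = 1001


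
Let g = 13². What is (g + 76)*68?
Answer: 16660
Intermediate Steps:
g = 169
(g + 76)*68 = (169 + 76)*68 = 245*68 = 16660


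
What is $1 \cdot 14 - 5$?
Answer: $9$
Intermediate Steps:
$1 \cdot 14 - 5 = 14 - 5 = 9$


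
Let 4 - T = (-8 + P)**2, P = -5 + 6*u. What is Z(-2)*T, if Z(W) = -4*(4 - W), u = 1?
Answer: 1080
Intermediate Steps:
P = 1 (P = -5 + 6*1 = -5 + 6 = 1)
T = -45 (T = 4 - (-8 + 1)**2 = 4 - 1*(-7)**2 = 4 - 1*49 = 4 - 49 = -45)
Z(W) = -16 + 4*W
Z(-2)*T = (-16 + 4*(-2))*(-45) = (-16 - 8)*(-45) = -24*(-45) = 1080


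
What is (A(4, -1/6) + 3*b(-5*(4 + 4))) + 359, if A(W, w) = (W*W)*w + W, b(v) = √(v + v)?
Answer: 1081/3 + 12*I*√5 ≈ 360.33 + 26.833*I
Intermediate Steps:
b(v) = √2*√v (b(v) = √(2*v) = √2*√v)
A(W, w) = W + w*W² (A(W, w) = W²*w + W = w*W² + W = W + w*W²)
(A(4, -1/6) + 3*b(-5*(4 + 4))) + 359 = (4*(1 + 4*(-1/6)) + 3*(√2*√(-5*(4 + 4)))) + 359 = (4*(1 + 4*(-1*⅙)) + 3*(√2*√(-5*8))) + 359 = (4*(1 + 4*(-⅙)) + 3*(√2*√(-40))) + 359 = (4*(1 - ⅔) + 3*(√2*(2*I*√10))) + 359 = (4*(⅓) + 3*(4*I*√5)) + 359 = (4/3 + 12*I*√5) + 359 = 1081/3 + 12*I*√5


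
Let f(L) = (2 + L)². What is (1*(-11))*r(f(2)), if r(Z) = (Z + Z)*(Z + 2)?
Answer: -6336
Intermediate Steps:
r(Z) = 2*Z*(2 + Z) (r(Z) = (2*Z)*(2 + Z) = 2*Z*(2 + Z))
(1*(-11))*r(f(2)) = (1*(-11))*(2*(2 + 2)²*(2 + (2 + 2)²)) = -22*4²*(2 + 4²) = -22*16*(2 + 16) = -22*16*18 = -11*576 = -6336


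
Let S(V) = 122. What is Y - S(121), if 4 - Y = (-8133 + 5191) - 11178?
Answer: 14002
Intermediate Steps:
Y = 14124 (Y = 4 - ((-8133 + 5191) - 11178) = 4 - (-2942 - 11178) = 4 - 1*(-14120) = 4 + 14120 = 14124)
Y - S(121) = 14124 - 1*122 = 14124 - 122 = 14002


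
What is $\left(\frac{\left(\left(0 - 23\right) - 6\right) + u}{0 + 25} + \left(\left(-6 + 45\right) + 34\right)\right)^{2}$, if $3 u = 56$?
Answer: $\frac{29637136}{5625} \approx 5268.8$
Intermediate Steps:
$u = \frac{56}{3}$ ($u = \frac{1}{3} \cdot 56 = \frac{56}{3} \approx 18.667$)
$\left(\frac{\left(\left(0 - 23\right) - 6\right) + u}{0 + 25} + \left(\left(-6 + 45\right) + 34\right)\right)^{2} = \left(\frac{\left(\left(0 - 23\right) - 6\right) + \frac{56}{3}}{0 + 25} + \left(\left(-6 + 45\right) + 34\right)\right)^{2} = \left(\frac{\left(-23 - 6\right) + \frac{56}{3}}{25} + \left(39 + 34\right)\right)^{2} = \left(\left(-29 + \frac{56}{3}\right) \frac{1}{25} + 73\right)^{2} = \left(\left(- \frac{31}{3}\right) \frac{1}{25} + 73\right)^{2} = \left(- \frac{31}{75} + 73\right)^{2} = \left(\frac{5444}{75}\right)^{2} = \frac{29637136}{5625}$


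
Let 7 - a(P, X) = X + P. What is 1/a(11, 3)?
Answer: -1/7 ≈ -0.14286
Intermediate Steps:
a(P, X) = 7 - P - X (a(P, X) = 7 - (X + P) = 7 - (P + X) = 7 + (-P - X) = 7 - P - X)
1/a(11, 3) = 1/(7 - 1*11 - 1*3) = 1/(7 - 11 - 3) = 1/(-7) = -1/7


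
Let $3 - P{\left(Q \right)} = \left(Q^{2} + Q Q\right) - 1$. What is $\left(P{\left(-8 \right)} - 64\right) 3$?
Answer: $-564$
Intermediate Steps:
$P{\left(Q \right)} = 4 - 2 Q^{2}$ ($P{\left(Q \right)} = 3 - \left(\left(Q^{2} + Q Q\right) - 1\right) = 3 - \left(\left(Q^{2} + Q^{2}\right) - 1\right) = 3 - \left(2 Q^{2} - 1\right) = 3 - \left(-1 + 2 Q^{2}\right) = 4 - 2 Q^{2}$)
$\left(P{\left(-8 \right)} - 64\right) 3 = \left(\left(4 - 2 \left(-8\right)^{2}\right) - 64\right) 3 = \left(\left(4 - 128\right) - 64\right) 3 = \left(-124 - 64\right) 3 = \left(-188\right) 3 = -564$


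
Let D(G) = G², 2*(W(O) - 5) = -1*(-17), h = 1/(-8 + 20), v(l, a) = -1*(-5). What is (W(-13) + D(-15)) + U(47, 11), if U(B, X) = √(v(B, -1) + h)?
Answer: 477/2 + √183/6 ≈ 240.75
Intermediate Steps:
v(l, a) = 5
h = 1/12 ≈ 0.083333
W(O) = 27/2 (W(O) = 5 + (-1*(-17))/2 = 5 + (½)*17 = 5 + 17/2 = 27/2)
U(B, X) = √183/6 (U(B, X) = √(5 + 1/12) = √(61/12) = √183/6)
(W(-13) + D(-15)) + U(47, 11) = (27/2 + (-15)²) + √183/6 = (27/2 + 225) + √183/6 = 477/2 + √183/6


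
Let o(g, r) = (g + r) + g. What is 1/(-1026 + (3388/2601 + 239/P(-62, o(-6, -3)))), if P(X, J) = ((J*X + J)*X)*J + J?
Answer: -43397685/44469483841 ≈ -0.00097590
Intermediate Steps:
o(g, r) = r + 2*g
P(X, J) = J + J*X*(J + J*X) (P(X, J) = ((J + J*X)*X)*J + J = (X*(J + J*X))*J + J = J*X*(J + J*X) + J = J + J*X*(J + J*X))
1/(-1026 + (3388/2601 + 239/P(-62, o(-6, -3)))) = 1/(-1026 + (3388/2601 + 239/(((-3 + 2*(-6))*(1 + (-3 + 2*(-6))*(-62) + (-3 + 2*(-6))*(-62)²))))) = 1/(-1026 + (3388*(1/2601) + 239/(((-3 - 12)*(1 + (-3 - 12)*(-62) + (-3 - 12)*3844))))) = 1/(-1026 + (3388/2601 + 239/((-15*(1 - 15*(-62) - 15*3844))))) = 1/(-1026 + (3388/2601 + 239/((-15*(1 + 930 - 57660))))) = 1/(-1026 + (3388/2601 + 239/((-15*(-56729))))) = 1/(-1026 + (3388/2601 + 239/850935)) = 1/(-1026 + 56540969/43397685) = 1/(-44469483841/43397685) = -43397685/44469483841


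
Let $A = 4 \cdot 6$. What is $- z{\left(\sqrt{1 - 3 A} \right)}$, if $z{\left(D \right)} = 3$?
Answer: $-3$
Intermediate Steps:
$A = 24$
$- z{\left(\sqrt{1 - 3 A} \right)} = \left(-1\right) 3 = -3$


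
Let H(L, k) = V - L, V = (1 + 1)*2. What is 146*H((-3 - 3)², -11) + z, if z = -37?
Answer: -4709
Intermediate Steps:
V = 4 (V = 2*2 = 4)
H(L, k) = 4 - L
146*H((-3 - 3)², -11) + z = 146*(4 - (-3 - 3)²) - 37 = 146*(4 - 1*(-6)²) - 37 = 146*(4 - 1*36) - 37 = 146*(4 - 36) - 37 = 146*(-32) - 37 = -4672 - 37 = -4709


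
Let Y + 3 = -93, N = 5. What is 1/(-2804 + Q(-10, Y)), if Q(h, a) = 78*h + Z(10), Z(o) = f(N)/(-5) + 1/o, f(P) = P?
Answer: -10/35849 ≈ -0.00027895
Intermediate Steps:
Y = -96 (Y = -3 - 93 = -96)
Z(o) = -1 + 1/o (Z(o) = 5/(-5) + 1/o = 5*(-1/5) + 1/o = -1 + 1/o)
Q(h, a) = -9/10 + 78*h (Q(h, a) = 78*h + (1 - 1*10)/10 = 78*h + (1 - 10)/10 = 78*h + (1/10)*(-9) = 78*h - 9/10 = -9/10 + 78*h)
1/(-2804 + Q(-10, Y)) = 1/(-2804 + (-9/10 + 78*(-10))) = 1/(-2804 + (-9/10 - 780)) = 1/(-2804 - 7809/10) = 1/(-35849/10) = -10/35849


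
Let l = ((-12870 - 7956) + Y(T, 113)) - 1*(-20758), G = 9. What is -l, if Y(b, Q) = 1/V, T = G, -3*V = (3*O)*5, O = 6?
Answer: 2041/30 ≈ 68.033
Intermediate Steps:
V = -30 (V = -3*6*5/3 = -6*5 = -⅓*90 = -30)
T = 9
Y(b, Q) = -1/30 (Y(b, Q) = 1/(-30) = -1/30)
l = -2041/30 (l = ((-12870 - 7956) - 1/30) - 1*(-20758) = (-20826 - 1/30) + 20758 = -624781/30 + 20758 = -2041/30 ≈ -68.033)
-l = -1*(-2041/30) = 2041/30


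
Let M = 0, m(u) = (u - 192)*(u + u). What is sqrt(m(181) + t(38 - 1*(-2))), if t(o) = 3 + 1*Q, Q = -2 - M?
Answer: I*sqrt(3981) ≈ 63.095*I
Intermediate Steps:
m(u) = 2*u*(-192 + u) (m(u) = (-192 + u)*(2*u) = 2*u*(-192 + u))
Q = -2 (Q = -2 - 1*0 = -2 + 0 = -2)
t(o) = 1 (t(o) = 3 + 1*(-2) = 3 - 2 = 1)
sqrt(m(181) + t(38 - 1*(-2))) = sqrt(2*181*(-192 + 181) + 1) = sqrt(2*181*(-11) + 1) = sqrt(-3982 + 1) = sqrt(-3981) = I*sqrt(3981)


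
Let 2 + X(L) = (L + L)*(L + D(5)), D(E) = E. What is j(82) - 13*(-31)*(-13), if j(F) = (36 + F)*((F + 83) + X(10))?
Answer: 49395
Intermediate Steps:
X(L) = -2 + 2*L*(5 + L) (X(L) = -2 + (L + L)*(L + 5) = -2 + (2*L)*(5 + L) = -2 + 2*L*(5 + L))
j(F) = (36 + F)*(381 + F) (j(F) = (36 + F)*((F + 83) + (-2 + 2*10**2 + 10*10)) = (36 + F)*((83 + F) + (-2 + 2*100 + 100)) = (36 + F)*((83 + F) + (-2 + 200 + 100)) = (36 + F)*((83 + F) + 298) = (36 + F)*(381 + F))
j(82) - 13*(-31)*(-13) = (13716 + 82**2 + 417*82) - 13*(-31)*(-13) = (13716 + 6724 + 34194) + 403*(-13) = 54634 - 5239 = 49395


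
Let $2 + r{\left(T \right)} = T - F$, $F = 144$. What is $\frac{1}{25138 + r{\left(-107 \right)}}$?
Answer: $\frac{1}{24885} \approx 4.0185 \cdot 10^{-5}$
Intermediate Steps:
$r{\left(T \right)} = -146 + T$ ($r{\left(T \right)} = -2 + \left(T - 144\right) = -2 + \left(-144 + T\right) = -146 + T$)
$\frac{1}{25138 + r{\left(-107 \right)}} = \frac{1}{25138 - 253} = \frac{1}{24885}$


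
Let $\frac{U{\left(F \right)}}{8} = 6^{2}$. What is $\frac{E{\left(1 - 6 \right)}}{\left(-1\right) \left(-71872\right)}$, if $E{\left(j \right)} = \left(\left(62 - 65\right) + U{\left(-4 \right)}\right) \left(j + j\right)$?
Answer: $- \frac{1425}{35936} \approx -0.039654$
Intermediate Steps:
$U{\left(F \right)} = 288$ ($U{\left(F \right)} = 8 \cdot 6^{2} = 8 \cdot 36 = 288$)
$E{\left(j \right)} = 570 j$ ($E{\left(j \right)} = \left(\left(62 - 65\right) + 288\right) \left(j + j\right) = \left(\left(62 - 65\right) + 288\right) 2 j = \left(-3 + 288\right) 2 j = 285 \cdot 2 j = 570 j$)
$\frac{E{\left(1 - 6 \right)}}{\left(-1\right) \left(-71872\right)} = \frac{570 \left(1 - 6\right)}{\left(-1\right) \left(-71872\right)} = \frac{570 \left(1 - 6\right)}{71872} = 570 \left(-5\right) \frac{1}{71872} = \left(-2850\right) \frac{1}{71872} = - \frac{1425}{35936}$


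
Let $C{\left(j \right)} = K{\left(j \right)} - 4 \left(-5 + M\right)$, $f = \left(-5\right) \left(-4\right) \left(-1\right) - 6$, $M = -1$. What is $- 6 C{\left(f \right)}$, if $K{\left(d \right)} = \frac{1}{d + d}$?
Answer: $- \frac{3741}{26} \approx -143.88$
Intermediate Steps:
$K{\left(d \right)} = \frac{1}{2 d}$
$f = -26$ ($f = 20 \left(-1\right) - 6 = -20 - 6 = -26$)
$C{\left(j \right)} = 24 + \frac{1}{2 j}$ ($C{\left(j \right)} = \frac{1}{2 j} - 4 \left(-5 - 1\right) = \frac{1}{2 j} - -24 = \frac{1}{2 j} + 24 = 24 + \frac{1}{2 j}$)
$- 6 C{\left(f \right)} = - 6 \left(24 + \frac{1}{2 \left(-26\right)}\right) = - 6 \left(24 + \frac{1}{2} \left(- \frac{1}{26}\right)\right) = - 6 \left(24 - \frac{1}{52}\right) = \left(-6\right) \frac{1247}{52} = - \frac{3741}{26}$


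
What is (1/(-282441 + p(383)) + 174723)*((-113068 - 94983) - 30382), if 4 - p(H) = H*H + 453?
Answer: -17896144749197728/429579 ≈ -4.1660e+10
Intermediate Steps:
p(H) = -449 - H² (p(H) = 4 - (H*H + 453) = 4 - (H² + 453) = 4 - (453 + H²) = 4 + (-453 - H²) = -449 - H²)
(1/(-282441 + p(383)) + 174723)*((-113068 - 94983) - 30382) = (1/(-282441 + (-449 - 1*383²)) + 174723)*((-113068 - 94983) - 30382) = (1/(-282441 + (-449 - 1*146689)) + 174723)*(-208051 - 30382) = (1/(-282441 + (-449 - 146689)) + 174723)*(-238433) = (1/(-282441 - 147138) + 174723)*(-238433) = (1/(-429579) + 174723)*(-238433) = (-1/429579 + 174723)*(-238433) = (75057331616/429579)*(-238433) = -17896144749197728/429579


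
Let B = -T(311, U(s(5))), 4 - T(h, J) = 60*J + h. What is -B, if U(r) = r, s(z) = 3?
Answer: -487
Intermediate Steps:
T(h, J) = 4 - h - 60*J (T(h, J) = 4 - (60*J + h) = 4 - (h + 60*J) = 4 + (-h - 60*J) = 4 - h - 60*J)
B = 487 (B = -(4 - 1*311 - 60*3) = -(4 - 311 - 180) = -1*(-487) = 487)
-B = -1*487 = -487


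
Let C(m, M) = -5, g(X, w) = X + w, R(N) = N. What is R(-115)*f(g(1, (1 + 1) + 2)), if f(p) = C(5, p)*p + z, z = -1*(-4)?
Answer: 2415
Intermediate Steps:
z = 4
f(p) = 4 - 5*p (f(p) = -5*p + 4 = 4 - 5*p)
R(-115)*f(g(1, (1 + 1) + 2)) = -115*(4 - 5*(1 + ((1 + 1) + 2))) = -115*(4 - 5*(1 + (2 + 2))) = -115*(4 - 5*(1 + 4)) = -115*(4 - 5*5) = -115*(4 - 25) = -115*(-21) = 2415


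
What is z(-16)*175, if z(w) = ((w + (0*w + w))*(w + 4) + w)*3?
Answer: 193200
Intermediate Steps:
z(w) = 3*w + 6*w*(4 + w) (z(w) = ((w + (0 + w))*(4 + w) + w)*3 = ((w + w)*(4 + w) + w)*3 = ((2*w)*(4 + w) + w)*3 = (2*w*(4 + w) + w)*3 = (w + 2*w*(4 + w))*3 = 3*w + 6*w*(4 + w))
z(-16)*175 = (3*(-16)*(9 + 2*(-16)))*175 = (3*(-16)*(9 - 32))*175 = (3*(-16)*(-23))*175 = 1104*175 = 193200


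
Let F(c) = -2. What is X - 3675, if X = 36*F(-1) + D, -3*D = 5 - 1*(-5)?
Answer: -11251/3 ≈ -3750.3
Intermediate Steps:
D = -10/3 (D = -(5 - 1*(-5))/3 = -(5 + 5)/3 = -1/3*10 = -10/3 ≈ -3.3333)
X = -226/3 (X = 36*(-2) - 10/3 = -72 - 10/3 = -226/3 ≈ -75.333)
X - 3675 = -226/3 - 3675 = -11251/3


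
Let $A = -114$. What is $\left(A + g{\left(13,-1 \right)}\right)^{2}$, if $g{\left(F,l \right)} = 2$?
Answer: $12544$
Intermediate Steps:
$\left(A + g{\left(13,-1 \right)}\right)^{2} = \left(-114 + 2\right)^{2} = \left(-112\right)^{2} = 12544$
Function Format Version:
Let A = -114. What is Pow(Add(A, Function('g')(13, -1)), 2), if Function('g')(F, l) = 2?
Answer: 12544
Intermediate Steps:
Pow(Add(A, Function('g')(13, -1)), 2) = Pow(Add(-114, 2), 2) = Pow(-112, 2) = 12544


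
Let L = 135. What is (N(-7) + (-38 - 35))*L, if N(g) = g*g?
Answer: -3240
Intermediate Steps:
N(g) = g²
(N(-7) + (-38 - 35))*L = ((-7)² + (-38 - 35))*135 = (49 - 73)*135 = -24*135 = -3240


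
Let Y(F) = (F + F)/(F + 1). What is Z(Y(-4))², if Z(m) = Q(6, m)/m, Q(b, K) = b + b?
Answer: 81/4 ≈ 20.250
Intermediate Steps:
Q(b, K) = 2*b
Y(F) = 2*F/(1 + F) (Y(F) = (2*F)/(1 + F) = 2*F/(1 + F))
Z(m) = 12/m (Z(m) = (2*6)/m = 12/m)
Z(Y(-4))² = (12/((2*(-4)/(1 - 4))))² = (12/((2*(-4)/(-3))))² = (12/((2*(-4)*(-⅓))))² = (12/(8/3))² = (12*(3/8))² = (9/2)² = 81/4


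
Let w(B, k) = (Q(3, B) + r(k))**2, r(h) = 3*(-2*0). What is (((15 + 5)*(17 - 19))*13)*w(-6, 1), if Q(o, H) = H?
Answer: -18720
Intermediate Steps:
r(h) = 0 (r(h) = 3*0 = 0)
w(B, k) = B**2 (w(B, k) = (B + 0)**2 = B**2)
(((15 + 5)*(17 - 19))*13)*w(-6, 1) = (((15 + 5)*(17 - 19))*13)*(-6)**2 = ((20*(-2))*13)*36 = -40*13*36 = -520*36 = -18720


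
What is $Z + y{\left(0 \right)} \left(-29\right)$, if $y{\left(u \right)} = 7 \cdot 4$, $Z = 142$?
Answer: $-670$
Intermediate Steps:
$y{\left(u \right)} = 28$
$Z + y{\left(0 \right)} \left(-29\right) = 142 + 28 \left(-29\right) = 142 - 812 = -670$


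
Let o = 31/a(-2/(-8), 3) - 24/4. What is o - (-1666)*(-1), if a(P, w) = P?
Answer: -1548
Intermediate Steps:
o = 118 (o = 31/((-2/(-8))) - 24/4 = 31/((-2*(-⅛))) - 24*¼ = 31/(¼) - 6 = 31*4 - 6 = 124 - 6 = 118)
o - (-1666)*(-1) = 118 - (-1666)*(-1) = 118 - 119*14 = 118 - 1666 = -1548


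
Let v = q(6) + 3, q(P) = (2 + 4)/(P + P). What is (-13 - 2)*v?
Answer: -105/2 ≈ -52.500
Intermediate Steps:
q(P) = 3/P (q(P) = 6/((2*P)) = 6*(1/(2*P)) = 3/P)
v = 7/2 (v = 3/6 + 3 = 3*(⅙) + 3 = ½ + 3 = 7/2 ≈ 3.5000)
(-13 - 2)*v = (-13 - 2)*(7/2) = -15*7/2 = -105/2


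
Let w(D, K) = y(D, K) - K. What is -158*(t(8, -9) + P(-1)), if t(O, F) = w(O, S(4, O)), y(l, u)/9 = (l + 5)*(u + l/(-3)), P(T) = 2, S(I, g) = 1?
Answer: 30652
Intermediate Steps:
y(l, u) = 9*(5 + l)*(u - l/3) (y(l, u) = 9*((l + 5)*(u + l/(-3))) = 9*((5 + l)*(u + l*(-1/3))) = 9*((5 + l)*(u - l/3)) = 9*(5 + l)*(u - l/3))
w(D, K) = -15*D - 3*D**2 + 44*K + 9*D*K (w(D, K) = (-15*D - 3*D**2 + 45*K + 9*D*K) - K = -15*D - 3*D**2 + 44*K + 9*D*K)
t(O, F) = 44 - 6*O - 3*O**2 (t(O, F) = -15*O - 3*O**2 + 44*1 + 9*O*1 = -15*O - 3*O**2 + 44 + 9*O = 44 - 6*O - 3*O**2)
-158*(t(8, -9) + P(-1)) = -158*((44 - 6*8 - 3*8**2) + 2) = -158*((44 - 48 - 3*64) + 2) = -158*((44 - 48 - 192) + 2) = -158*(-196 + 2) = -158*(-194) = 30652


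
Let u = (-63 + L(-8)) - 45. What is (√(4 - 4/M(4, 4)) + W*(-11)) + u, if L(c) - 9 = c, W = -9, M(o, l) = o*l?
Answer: -8 + √15/2 ≈ -6.0635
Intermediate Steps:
M(o, l) = l*o
L(c) = 9 + c
u = -107 (u = (-63 + (9 - 8)) - 45 = (-63 + 1) - 45 = -62 - 45 = -107)
(√(4 - 4/M(4, 4)) + W*(-11)) + u = (√(4 - 4/(4*4)) - 9*(-11)) - 107 = (√(4 - 4/16) + 99) - 107 = (√(4 - 4*1/16) + 99) - 107 = (√(4 - ¼) + 99) - 107 = (√(15/4) + 99) - 107 = (√15/2 + 99) - 107 = (99 + √15/2) - 107 = -8 + √15/2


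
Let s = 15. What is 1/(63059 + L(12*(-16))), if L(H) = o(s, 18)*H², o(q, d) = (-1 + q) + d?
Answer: 1/1242707 ≈ 8.0469e-7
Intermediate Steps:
o(q, d) = -1 + d + q
L(H) = 32*H² (L(H) = (-1 + 18 + 15)*H² = 32*H²)
1/(63059 + L(12*(-16))) = 1/(63059 + 32*(12*(-16))²) = 1/(63059 + 32*(-192)²) = 1/(63059 + 32*36864) = 1/(63059 + 1179648) = 1/1242707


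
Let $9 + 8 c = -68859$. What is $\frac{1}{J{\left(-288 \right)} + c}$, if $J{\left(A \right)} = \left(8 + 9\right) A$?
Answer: $- \frac{2}{27009} \approx -7.4049 \cdot 10^{-5}$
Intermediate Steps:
$c = - \frac{17217}{2}$ ($c = - \frac{9}{8} + \frac{1}{8} \left(-68859\right) = - \frac{9}{8} - \frac{68859}{8} = - \frac{17217}{2} \approx -8608.5$)
$J{\left(A \right)} = 17 A$
$\frac{1}{J{\left(-288 \right)} + c} = \frac{1}{17 \left(-288\right) - \frac{17217}{2}} = \frac{1}{-4896 - \frac{17217}{2}} = \frac{1}{- \frac{27009}{2}} = - \frac{2}{27009}$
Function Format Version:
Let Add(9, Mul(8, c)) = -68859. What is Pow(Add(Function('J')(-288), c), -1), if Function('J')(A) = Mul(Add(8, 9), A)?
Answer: Rational(-2, 27009) ≈ -7.4049e-5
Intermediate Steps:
c = Rational(-17217, 2) (c = Add(Rational(-9, 8), Mul(Rational(1, 8), -68859)) = Add(Rational(-9, 8), Rational(-68859, 8)) = Rational(-17217, 2) ≈ -8608.5)
Function('J')(A) = Mul(17, A)
Pow(Add(Function('J')(-288), c), -1) = Pow(Add(Mul(17, -288), Rational(-17217, 2)), -1) = Pow(Add(-4896, Rational(-17217, 2)), -1) = Pow(Rational(-27009, 2), -1) = Rational(-2, 27009)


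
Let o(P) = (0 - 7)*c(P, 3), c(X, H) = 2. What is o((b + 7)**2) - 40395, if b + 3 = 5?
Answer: -40409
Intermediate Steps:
b = 2 (b = -3 + 5 = 2)
o(P) = -14 (o(P) = (0 - 7)*2 = -7*2 = -14)
o((b + 7)**2) - 40395 = -14 - 40395 = -40409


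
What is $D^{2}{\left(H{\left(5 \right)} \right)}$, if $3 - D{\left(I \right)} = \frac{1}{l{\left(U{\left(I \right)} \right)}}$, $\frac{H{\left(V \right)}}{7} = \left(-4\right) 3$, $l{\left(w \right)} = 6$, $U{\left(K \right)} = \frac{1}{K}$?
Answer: $\frac{289}{36} \approx 8.0278$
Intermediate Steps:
$H{\left(V \right)} = -84$ ($H{\left(V \right)} = 7 \left(\left(-4\right) 3\right) = 7 \left(-12\right) = -84$)
$D{\left(I \right)} = \frac{17}{6}$ ($D{\left(I \right)} = 3 - \frac{1}{6} = \frac{17}{6}$)
$D^{2}{\left(H{\left(5 \right)} \right)} = \left(\frac{17}{6}\right)^{2} = \frac{289}{36}$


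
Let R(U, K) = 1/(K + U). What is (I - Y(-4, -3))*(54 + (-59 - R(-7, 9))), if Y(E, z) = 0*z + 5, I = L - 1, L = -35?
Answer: 451/2 ≈ 225.50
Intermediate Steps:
I = -36 (I = -35 - 1 = -36)
Y(E, z) = 5 (Y(E, z) = 0 + 5 = 5)
(I - Y(-4, -3))*(54 + (-59 - R(-7, 9))) = (-36 - 1*5)*(54 + (-59 - 1/(9 - 7))) = (-36 - 5)*(54 + (-59 - 1/2)) = -41*(54 + (-59 - 1*½)) = -41*(54 + (-59 - ½)) = -41*(54 - 119/2) = -41*(-11/2) = 451/2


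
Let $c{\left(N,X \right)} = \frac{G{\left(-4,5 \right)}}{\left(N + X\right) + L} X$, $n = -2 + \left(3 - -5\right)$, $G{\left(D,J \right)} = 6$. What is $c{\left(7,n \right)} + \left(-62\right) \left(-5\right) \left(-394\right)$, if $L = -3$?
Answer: $- \frac{610682}{5} \approx -1.2214 \cdot 10^{5}$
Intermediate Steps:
$n = 6$ ($n = -2 + \left(3 + 5\right) = -2 + 8 = 6$)
$c{\left(N,X \right)} = \frac{6 X}{-3 + N + X}$ ($c{\left(N,X \right)} = \frac{6}{\left(N + X\right) - 3} X = \frac{6}{-3 + N + X} X = \frac{6 X}{-3 + N + X}$)
$c{\left(7,n \right)} + \left(-62\right) \left(-5\right) \left(-394\right) = 6 \cdot 6 \frac{1}{-3 + 7 + 6} + \left(-62\right) \left(-5\right) \left(-394\right) = 6 \cdot 6 \cdot \frac{1}{10} + 310 \left(-394\right) = 6 \cdot 6 \cdot \frac{1}{10} - 122140 = \frac{18}{5} - 122140 = - \frac{610682}{5}$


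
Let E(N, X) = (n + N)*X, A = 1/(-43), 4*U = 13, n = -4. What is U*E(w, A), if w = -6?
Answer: 65/86 ≈ 0.75581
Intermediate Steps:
U = 13/4 (U = (1/4)*13 = 13/4 ≈ 3.2500)
A = -1/43 ≈ -0.023256
E(N, X) = X*(-4 + N) (E(N, X) = (-4 + N)*X = X*(-4 + N))
U*E(w, A) = 13*(-(-4 - 6)/43)/4 = 13*(-1/43*(-10))/4 = (13/4)*(10/43) = 65/86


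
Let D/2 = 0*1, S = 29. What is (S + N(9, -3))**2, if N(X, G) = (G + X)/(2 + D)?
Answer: 1024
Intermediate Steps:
D = 0 (D = 2*(0*1) = 2*0 = 0)
N(X, G) = G/2 + X/2 (N(X, G) = (G + X)/(2 + 0) = (G + X)/2 = (G + X)*(1/2) = G/2 + X/2)
(S + N(9, -3))**2 = (29 + ((1/2)*(-3) + (1/2)*9))**2 = (29 + (-3/2 + 9/2))**2 = (29 + 3)**2 = 32**2 = 1024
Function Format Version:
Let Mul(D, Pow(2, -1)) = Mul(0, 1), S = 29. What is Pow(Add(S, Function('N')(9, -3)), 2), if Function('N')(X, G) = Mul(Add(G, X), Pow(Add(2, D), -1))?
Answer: 1024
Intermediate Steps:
D = 0 (D = Mul(2, Mul(0, 1)) = Mul(2, 0) = 0)
Function('N')(X, G) = Add(Mul(Rational(1, 2), G), Mul(Rational(1, 2), X)) (Function('N')(X, G) = Mul(Add(G, X), Pow(Add(2, 0), -1)) = Mul(Add(G, X), Pow(2, -1)) = Mul(Add(G, X), Rational(1, 2)) = Add(Mul(Rational(1, 2), G), Mul(Rational(1, 2), X)))
Pow(Add(S, Function('N')(9, -3)), 2) = Pow(Add(29, Add(Mul(Rational(1, 2), -3), Mul(Rational(1, 2), 9))), 2) = Pow(Add(29, Add(Rational(-3, 2), Rational(9, 2))), 2) = Pow(Add(29, 3), 2) = Pow(32, 2) = 1024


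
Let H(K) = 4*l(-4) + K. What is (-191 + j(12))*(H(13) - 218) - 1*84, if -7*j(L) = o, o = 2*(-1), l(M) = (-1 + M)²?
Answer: 19941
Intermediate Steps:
H(K) = 100 + K (H(K) = 4*(-1 - 4)² + K = 4*(-5)² + K = 4*25 + K = 100 + K)
o = -2
j(L) = 2/7 (j(L) = -⅐*(-2) = 2/7)
(-191 + j(12))*(H(13) - 218) - 1*84 = (-191 + 2/7)*((100 + 13) - 218) - 1*84 = -1335*(113 - 218)/7 - 84 = -1335/7*(-105) - 84 = 20025 - 84 = 19941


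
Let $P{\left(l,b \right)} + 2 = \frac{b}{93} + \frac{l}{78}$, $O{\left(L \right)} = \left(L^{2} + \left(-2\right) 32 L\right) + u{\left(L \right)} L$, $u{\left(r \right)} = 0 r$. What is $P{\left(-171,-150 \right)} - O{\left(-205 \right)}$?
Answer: $- \frac{44451549}{806} \approx -55151.0$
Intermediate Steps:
$u{\left(r \right)} = 0$
$O{\left(L \right)} = L^{2} - 64 L$ ($O{\left(L \right)} = \left(L^{2} + \left(-2\right) 32 L\right) + 0 L = \left(L^{2} - 64 L\right) + 0 = L^{2} - 64 L$)
$P{\left(l,b \right)} = -2 + \frac{l}{78} + \frac{b}{93}$ ($P{\left(l,b \right)} = -2 + \left(\frac{b}{93} + \frac{l}{78}\right) = -2 + \left(\frac{l}{78} + \frac{b}{93}\right) = -2 + \frac{l}{78} + \frac{b}{93}$)
$P{\left(-171,-150 \right)} - O{\left(-205 \right)} = \left(-2 + \frac{1}{78} \left(-171\right) + \frac{1}{93} \left(-150\right)\right) - - 205 \left(-64 - 205\right) = \left(-2 - \frac{57}{26} - \frac{50}{31}\right) - \left(-205\right) \left(-269\right) = - \frac{4679}{806} - 55145 = - \frac{44451549}{806}$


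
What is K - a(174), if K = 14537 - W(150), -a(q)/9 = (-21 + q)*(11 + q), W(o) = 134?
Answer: 269148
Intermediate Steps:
a(q) = -9*(-21 + q)*(11 + q)
K = 14403 (K = 14537 - 1*134 = 14537 - 134 = 14403)
K - a(174) = 14403 - (2079 - 9*174² + 90*174) = 14403 - (2079 - 9*30276 + 15660) = 14403 - (2079 - 272484 + 15660) = 14403 - 1*(-254745) = 14403 + 254745 = 269148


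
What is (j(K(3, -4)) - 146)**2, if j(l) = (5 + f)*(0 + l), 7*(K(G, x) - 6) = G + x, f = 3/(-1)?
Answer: 883600/49 ≈ 18033.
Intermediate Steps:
f = -3 (f = 3*(-1) = -3)
K(G, x) = 6 + G/7 + x/7 (K(G, x) = 6 + (G + x)/7 = 6 + (G/7 + x/7) = 6 + G/7 + x/7)
j(l) = 2*l (j(l) = (5 - 3)*(0 + l) = 2*l)
(j(K(3, -4)) - 146)**2 = (2*(6 + (1/7)*3 + (1/7)*(-4)) - 146)**2 = (2*(6 + 3/7 - 4/7) - 146)**2 = (2*(41/7) - 146)**2 = (82/7 - 146)**2 = (-940/7)**2 = 883600/49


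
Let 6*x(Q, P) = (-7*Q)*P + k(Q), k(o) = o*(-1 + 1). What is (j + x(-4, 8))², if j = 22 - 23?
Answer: 11881/9 ≈ 1320.1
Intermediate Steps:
k(o) = 0 (k(o) = o*0 = 0)
j = -1
x(Q, P) = -7*P*Q/6 (x(Q, P) = ((-7*Q)*P + 0)/6 = (-7*P*Q + 0)/6 = (-7*P*Q)/6 = -7*P*Q/6)
(j + x(-4, 8))² = (-1 - 7/6*8*(-4))² = (-1 + 112/3)² = (109/3)² = 11881/9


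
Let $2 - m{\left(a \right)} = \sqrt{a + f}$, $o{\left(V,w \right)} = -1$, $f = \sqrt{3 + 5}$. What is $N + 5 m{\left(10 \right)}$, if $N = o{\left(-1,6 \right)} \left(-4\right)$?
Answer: $14 - 5 \sqrt{10 + 2 \sqrt{2}} \approx -3.9084$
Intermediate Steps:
$f = 2 \sqrt{2}$ ($f = \sqrt{8} = 2 \sqrt{2} \approx 2.8284$)
$N = 4$ ($N = \left(-1\right) \left(-4\right) = 4$)
$m{\left(a \right)} = 2 - \sqrt{a + 2 \sqrt{2}}$
$N + 5 m{\left(10 \right)} = 4 + 5 \left(2 - \sqrt{10 + 2 \sqrt{2}}\right) = 4 + \left(10 - 5 \sqrt{10 + 2 \sqrt{2}}\right) = 14 - 5 \sqrt{10 + 2 \sqrt{2}}$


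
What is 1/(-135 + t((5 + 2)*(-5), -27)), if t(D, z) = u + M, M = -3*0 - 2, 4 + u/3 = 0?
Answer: -1/149 ≈ -0.0067114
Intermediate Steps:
u = -12 (u = -12 + 3*0 = -12 + 0 = -12)
M = -2 (M = 0 - 2 = -2)
t(D, z) = -14 (t(D, z) = -12 - 2 = -14)
1/(-135 + t((5 + 2)*(-5), -27)) = 1/(-135 - 14) = 1/(-149) = -1/149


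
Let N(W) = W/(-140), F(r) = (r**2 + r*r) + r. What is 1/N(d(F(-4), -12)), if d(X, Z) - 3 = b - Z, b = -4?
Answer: -140/11 ≈ -12.727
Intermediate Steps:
F(r) = r + 2*r**2 (F(r) = (r**2 + r**2) + r = 2*r**2 + r = r + 2*r**2)
d(X, Z) = -1 - Z (d(X, Z) = 3 + (-4 - Z) = -1 - Z)
N(W) = -W/140 (N(W) = W*(-1/140) = -W/140)
1/N(d(F(-4), -12)) = 1/(-(-1 - 1*(-12))/140) = 1/(-(-1 + 12)/140) = 1/(-1/140*11) = 1/(-11/140) = -140/11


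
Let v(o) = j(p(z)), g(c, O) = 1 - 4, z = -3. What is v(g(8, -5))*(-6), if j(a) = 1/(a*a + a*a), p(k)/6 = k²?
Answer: -1/972 ≈ -0.0010288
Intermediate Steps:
g(c, O) = -3
p(k) = 6*k²
j(a) = 1/(2*a²) (j(a) = 1/(a² + a²) = 1/(2*a²))
v(o) = 1/5832 (v(o) = 1/(2*(6*(-3)²)²) = 1/(2*(6*9)²) = (½)/54² = (½)*(1/2916) = 1/5832)
v(g(8, -5))*(-6) = (1/5832)*(-6) = -1/972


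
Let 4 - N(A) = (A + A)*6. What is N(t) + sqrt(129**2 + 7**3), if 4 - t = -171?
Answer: -2096 + 2*sqrt(4246) ≈ -1965.7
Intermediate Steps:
t = 175 (t = 4 - 1*(-171) = 4 + 171 = 175)
N(A) = 4 - 12*A (N(A) = 4 - (A + A)*6 = 4 - 2*A*6 = 4 - 12*A)
N(t) + sqrt(129**2 + 7**3) = (4 - 12*175) + sqrt(129**2 + 7**3) = (4 - 2100) + sqrt(16641 + 343) = -2096 + sqrt(16984) = -2096 + 2*sqrt(4246)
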